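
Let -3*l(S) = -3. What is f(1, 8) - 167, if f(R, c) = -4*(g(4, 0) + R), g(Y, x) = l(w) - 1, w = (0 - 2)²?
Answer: -171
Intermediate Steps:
w = 4 (w = (-2)² = 4)
l(S) = 1 (l(S) = -⅓*(-3) = 1)
g(Y, x) = 0 (g(Y, x) = 1 - 1 = 0)
f(R, c) = -4*R (f(R, c) = -4*(0 + R) = -4*R)
f(1, 8) - 167 = -4*1 - 167 = -4 - 167 = -171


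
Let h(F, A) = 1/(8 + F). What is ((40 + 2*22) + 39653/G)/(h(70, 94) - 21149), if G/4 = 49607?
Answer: -651596595/163665497894 ≈ -0.0039813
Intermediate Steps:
G = 198428 (G = 4*49607 = 198428)
((40 + 2*22) + 39653/G)/(h(70, 94) - 21149) = ((40 + 2*22) + 39653/198428)/(1/(8 + 70) - 21149) = ((40 + 44) + 39653*(1/198428))/(1/78 - 21149) = (84 + 39653/198428)/(1/78 - 21149) = 16707605/(198428*(-1649621/78)) = (16707605/198428)*(-78/1649621) = -651596595/163665497894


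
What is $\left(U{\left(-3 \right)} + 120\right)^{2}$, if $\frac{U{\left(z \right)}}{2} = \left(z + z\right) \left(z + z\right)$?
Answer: $36864$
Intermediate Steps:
$U{\left(z \right)} = 8 z^{2}$ ($U{\left(z \right)} = 2 \left(z + z\right) \left(z + z\right) = 2 \cdot 2 z 2 z = 2 \cdot 4 z^{2} = 8 z^{2}$)
$\left(U{\left(-3 \right)} + 120\right)^{2} = \left(8 \left(-3\right)^{2} + 120\right)^{2} = \left(8 \cdot 9 + 120\right)^{2} = \left(72 + 120\right)^{2} = 192^{2} = 36864$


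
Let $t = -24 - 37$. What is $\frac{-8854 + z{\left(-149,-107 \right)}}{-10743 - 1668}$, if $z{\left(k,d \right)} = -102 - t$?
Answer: $\frac{2965}{4137} \approx 0.7167$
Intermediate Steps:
$t = -61$
$z{\left(k,d \right)} = -41$ ($z{\left(k,d \right)} = -102 - -61 = -102 + 61 = -41$)
$\frac{-8854 + z{\left(-149,-107 \right)}}{-10743 - 1668} = \frac{-8854 - 41}{-10743 - 1668} = - \frac{8895}{-12411} = \left(-8895\right) \left(- \frac{1}{12411}\right) = \frac{2965}{4137}$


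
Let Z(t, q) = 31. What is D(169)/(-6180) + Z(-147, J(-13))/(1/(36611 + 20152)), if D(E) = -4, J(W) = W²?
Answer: 2718663886/1545 ≈ 1.7597e+6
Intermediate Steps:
D(169)/(-6180) + Z(-147, J(-13))/(1/(36611 + 20152)) = -4/(-6180) + 31/(1/(36611 + 20152)) = -4*(-1/6180) + 31/(1/56763) = 1/1545 + 31/(1/56763) = 1/1545 + 31*56763 = 1/1545 + 1759653 = 2718663886/1545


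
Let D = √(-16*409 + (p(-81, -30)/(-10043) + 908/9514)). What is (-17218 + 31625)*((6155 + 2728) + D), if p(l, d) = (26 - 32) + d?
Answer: 127977381 + 14407*I*√123436777936816070/4343141 ≈ 1.2798e+8 + 1.1654e+6*I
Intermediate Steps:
p(l, d) = -6 + d
D = I*√123436777936816070/4343141 (D = √(-16*409 + ((-6 - 30)/(-10043) + 908/9514)) = √(-6544 + (-36*(-1/10043) + 908*(1/9514))) = √(-6544 + (36/10043 + 454/4757)) = √(-6544 + 4730774/47774551) = √(-312631930970/47774551) = I*√123436777936816070/4343141 ≈ 80.894*I)
(-17218 + 31625)*((6155 + 2728) + D) = (-17218 + 31625)*((6155 + 2728) + I*√123436777936816070/4343141) = 14407*(8883 + I*√123436777936816070/4343141) = 127977381 + 14407*I*√123436777936816070/4343141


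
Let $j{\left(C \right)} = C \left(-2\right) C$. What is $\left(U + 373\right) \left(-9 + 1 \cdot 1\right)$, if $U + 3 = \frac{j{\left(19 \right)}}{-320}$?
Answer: $- \frac{59561}{20} \approx -2978.1$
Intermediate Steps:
$j{\left(C \right)} = - 2 C^{2}$ ($j{\left(C \right)} = - 2 C C = - 2 C^{2}$)
$U = - \frac{119}{160}$ ($U = -3 + \frac{\left(-2\right) 19^{2}}{-320} = -3 + \left(-2\right) 361 \left(- \frac{1}{320}\right) = -3 - - \frac{361}{160} = -3 + \frac{361}{160} = - \frac{119}{160} \approx -0.74375$)
$\left(U + 373\right) \left(-9 + 1 \cdot 1\right) = \left(- \frac{119}{160} + 373\right) \left(-9 + 1 \cdot 1\right) = \frac{59561 \left(-9 + 1\right)}{160} = \frac{59561}{160} \left(-8\right) = - \frac{59561}{20}$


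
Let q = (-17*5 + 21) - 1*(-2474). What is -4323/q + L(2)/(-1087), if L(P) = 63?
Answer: -4850931/2619670 ≈ -1.8517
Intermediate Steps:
q = 2410 (q = (-85 + 21) + 2474 = -64 + 2474 = 2410)
-4323/q + L(2)/(-1087) = -4323/2410 + 63/(-1087) = -4323*1/2410 + 63*(-1/1087) = -4323/2410 - 63/1087 = -4850931/2619670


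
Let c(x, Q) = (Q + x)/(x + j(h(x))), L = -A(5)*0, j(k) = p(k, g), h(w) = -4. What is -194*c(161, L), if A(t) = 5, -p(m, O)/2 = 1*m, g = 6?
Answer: -31234/169 ≈ -184.82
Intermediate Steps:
p(m, O) = -2*m
j(k) = -2*k
L = 0 (L = -1*5*0 = -5*0 = 0)
c(x, Q) = (Q + x)/(8 + x) (c(x, Q) = (Q + x)/(x - 2*(-4)) = (Q + x)/(x + 8) = (Q + x)/(8 + x))
-194*c(161, L) = -194*(0 + 161)/(8 + 161) = -194*161/169 = -31234/169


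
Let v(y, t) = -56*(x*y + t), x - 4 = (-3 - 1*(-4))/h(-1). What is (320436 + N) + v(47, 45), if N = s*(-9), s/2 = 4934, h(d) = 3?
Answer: 653096/3 ≈ 2.1770e+5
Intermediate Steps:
s = 9868 (s = 2*4934 = 9868)
x = 13/3 (x = 4 + (-3 - 1*(-4))/3 = 4 + (-3 + 4)*(⅓) = 4 + 1*(⅓) = 4 + ⅓ = 13/3 ≈ 4.3333)
N = -88812 (N = 9868*(-9) = -88812)
v(y, t) = -56*t - 728*y/3 (v(y, t) = -56*(13*y/3 + t) = -56*(t + 13*y/3) = -56*t - 728*y/3)
(320436 + N) + v(47, 45) = (320436 - 88812) + (-56*45 - 728/3*47) = 231624 + (-2520 - 34216/3) = 231624 - 41776/3 = 653096/3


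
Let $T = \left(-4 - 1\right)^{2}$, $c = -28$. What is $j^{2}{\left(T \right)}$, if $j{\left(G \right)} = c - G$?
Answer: $2809$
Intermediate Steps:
$T = 25$ ($T = \left(-5\right)^{2} = 25$)
$j{\left(G \right)} = -28 - G$
$j^{2}{\left(T \right)} = \left(-28 - 25\right)^{2} = \left(-53\right)^{2} = 2809$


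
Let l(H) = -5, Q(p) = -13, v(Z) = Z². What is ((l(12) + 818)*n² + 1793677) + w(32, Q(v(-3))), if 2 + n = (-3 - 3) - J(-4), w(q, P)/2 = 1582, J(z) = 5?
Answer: 1934238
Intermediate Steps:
w(q, P) = 3164 (w(q, P) = 2*1582 = 3164)
n = -13 (n = -2 + ((-3 - 3) - 1*5) = -2 + (-6 - 5) = -2 - 11 = -13)
((l(12) + 818)*n² + 1793677) + w(32, Q(v(-3))) = ((-5 + 818)*(-13)² + 1793677) + 3164 = (813*169 + 1793677) + 3164 = (137397 + 1793677) + 3164 = 1931074 + 3164 = 1934238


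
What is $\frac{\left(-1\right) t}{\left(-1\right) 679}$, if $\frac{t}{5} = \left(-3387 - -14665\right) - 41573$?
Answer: $- \frac{151475}{679} \approx -223.09$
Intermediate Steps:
$t = -151475$ ($t = 5 \left(\left(-3387 - -14665\right) - 41573\right) = 5 \left(\left(-3387 + 14665\right) - 41573\right) = 5 \left(11278 - 41573\right) = 5 \left(-30295\right) = -151475$)
$\frac{\left(-1\right) t}{\left(-1\right) 679} = \frac{\left(-1\right) \left(-151475\right)}{\left(-1\right) 679} = \frac{151475}{-679} = 151475 \left(- \frac{1}{679}\right) = - \frac{151475}{679}$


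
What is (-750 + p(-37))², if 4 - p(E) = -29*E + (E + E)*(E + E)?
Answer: 53217025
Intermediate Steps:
p(E) = 4 - 4*E² + 29*E (p(E) = 4 - (-29*E + (E + E)*(E + E)) = 4 - (-29*E + (2*E)*(2*E)) = 4 - (-29*E + 4*E²) = 4 + (-4*E² + 29*E) = 4 - 4*E² + 29*E)
(-750 + p(-37))² = (-750 + (4 - 4*(-37)² + 29*(-37)))² = (-750 + (4 - 4*1369 - 1073))² = (-750 + (4 - 5476 - 1073))² = (-750 - 6545)² = (-7295)² = 53217025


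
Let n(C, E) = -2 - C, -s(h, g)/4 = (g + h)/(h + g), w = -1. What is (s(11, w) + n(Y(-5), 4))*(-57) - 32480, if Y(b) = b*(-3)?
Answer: -31283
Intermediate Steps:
s(h, g) = -4 (s(h, g) = -4*(g + h)/(h + g) = -4*(g + h)/(g + h) = -4*1 = -4)
Y(b) = -3*b
(s(11, w) + n(Y(-5), 4))*(-57) - 32480 = (-4 + (-2 - (-3)*(-5)))*(-57) - 32480 = (-4 + (-2 - 1*15))*(-57) - 32480 = (-4 + (-2 - 15))*(-57) - 32480 = (-4 - 17)*(-57) - 32480 = -21*(-57) - 32480 = 1197 - 32480 = -31283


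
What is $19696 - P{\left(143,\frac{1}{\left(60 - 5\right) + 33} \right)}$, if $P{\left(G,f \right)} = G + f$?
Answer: $\frac{1720663}{88} \approx 19553.0$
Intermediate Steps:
$19696 - P{\left(143,\frac{1}{\left(60 - 5\right) + 33} \right)} = 19696 - \left(143 + \frac{1}{\left(60 - 5\right) + 33}\right) = 19696 - \left(143 + \frac{1}{55 + 33}\right) = 19696 - \left(143 + \frac{1}{88}\right) = 19696 - \frac{12585}{88} = \frac{1720663}{88}$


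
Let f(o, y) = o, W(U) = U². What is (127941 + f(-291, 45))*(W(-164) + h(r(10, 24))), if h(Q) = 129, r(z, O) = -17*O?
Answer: 3449741250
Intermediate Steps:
(127941 + f(-291, 45))*(W(-164) + h(r(10, 24))) = (127941 - 291)*((-164)² + 129) = 127650*(26896 + 129) = 127650*27025 = 3449741250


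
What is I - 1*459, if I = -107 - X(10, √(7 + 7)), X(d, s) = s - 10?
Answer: -556 - √14 ≈ -559.74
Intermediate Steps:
X(d, s) = -10 + s
I = -97 - √14 (I = -107 - (-10 + √(7 + 7)) = -107 - (-10 + √14) = -107 + (10 - √14) = -97 - √14 ≈ -100.74)
I - 1*459 = (-97 - √14) - 1*459 = (-97 - √14) - 459 = -556 - √14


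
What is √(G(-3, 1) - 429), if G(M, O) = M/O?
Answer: 12*I*√3 ≈ 20.785*I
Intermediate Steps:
√(G(-3, 1) - 429) = √(-3/1 - 429) = √(-3*1 - 429) = √(-3 - 429) = √(-432) = 12*I*√3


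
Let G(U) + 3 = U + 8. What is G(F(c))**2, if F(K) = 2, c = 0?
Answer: 49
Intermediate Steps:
G(U) = 5 + U (G(U) = -3 + (U + 8) = -3 + (8 + U) = 5 + U)
G(F(c))**2 = (5 + 2)**2 = 7**2 = 49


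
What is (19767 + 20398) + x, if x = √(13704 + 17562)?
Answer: 40165 + 9*√386 ≈ 40342.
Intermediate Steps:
x = 9*√386 (x = √31266 = 9*√386 ≈ 176.82)
(19767 + 20398) + x = (19767 + 20398) + 9*√386 = 40165 + 9*√386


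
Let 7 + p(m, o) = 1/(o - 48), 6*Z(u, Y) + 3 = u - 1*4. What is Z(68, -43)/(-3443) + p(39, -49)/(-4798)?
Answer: -7171163/4807178574 ≈ -0.0014918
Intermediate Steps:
Z(u, Y) = -7/6 + u/6 (Z(u, Y) = -1/2 + (u - 1*4)/6 = -1/2 + (u - 4)/6 = -1/2 + (-4 + u)/6 = -1/2 + (-2/3 + u/6) = -7/6 + u/6)
p(m, o) = -7 + 1/(-48 + o) (p(m, o) = -7 + 1/(o - 48) = -7 + 1/(-48 + o))
Z(68, -43)/(-3443) + p(39, -49)/(-4798) = (-7/6 + (1/6)*68)/(-3443) + ((337 - 7*(-49))/(-48 - 49))/(-4798) = (-7/6 + 34/3)*(-1/3443) + ((337 + 343)/(-97))*(-1/4798) = (61/6)*(-1/3443) - 1/97*680*(-1/4798) = -61/20658 - 680/97*(-1/4798) = -61/20658 + 340/232703 = -7171163/4807178574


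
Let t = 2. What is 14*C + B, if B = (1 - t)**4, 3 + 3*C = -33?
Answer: -167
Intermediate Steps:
C = -12 (C = -1 + (1/3)*(-33) = -1 - 11 = -12)
B = 1 (B = (1 - 1*2)**4 = (1 - 2)**4 = (-1)**4 = 1)
14*C + B = 14*(-12) + 1 = -168 + 1 = -167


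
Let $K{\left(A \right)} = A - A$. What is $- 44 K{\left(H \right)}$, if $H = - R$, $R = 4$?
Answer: $0$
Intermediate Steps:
$H = -4$ ($H = \left(-1\right) 4 = -4$)
$K{\left(A \right)} = 0$
$- 44 K{\left(H \right)} = \left(-44\right) 0 = 0$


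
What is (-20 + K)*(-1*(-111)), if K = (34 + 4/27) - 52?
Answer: -37814/9 ≈ -4201.6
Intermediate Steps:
K = -482/27 (K = (34 + 4*(1/27)) - 52 = (34 + 4/27) - 52 = 922/27 - 52 = -482/27 ≈ -17.852)
(-20 + K)*(-1*(-111)) = (-20 - 482/27)*(-1*(-111)) = -1022/27*111 = -37814/9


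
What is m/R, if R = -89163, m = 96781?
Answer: -96781/89163 ≈ -1.0854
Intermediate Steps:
m/R = 96781/(-89163) = 96781*(-1/89163) = -96781/89163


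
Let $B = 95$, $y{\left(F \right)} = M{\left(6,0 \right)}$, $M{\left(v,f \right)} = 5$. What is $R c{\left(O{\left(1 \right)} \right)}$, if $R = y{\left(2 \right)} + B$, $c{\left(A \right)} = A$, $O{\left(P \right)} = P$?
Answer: $100$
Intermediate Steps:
$y{\left(F \right)} = 5$
$R = 100$ ($R = 5 + 95 = 100$)
$R c{\left(O{\left(1 \right)} \right)} = 100 \cdot 1 = 100$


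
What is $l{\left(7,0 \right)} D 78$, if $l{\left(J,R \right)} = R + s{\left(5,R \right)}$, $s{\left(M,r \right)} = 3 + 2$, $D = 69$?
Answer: $26910$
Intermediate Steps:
$s{\left(M,r \right)} = 5$
$l{\left(J,R \right)} = 5 + R$ ($l{\left(J,R \right)} = R + 5 = 5 + R$)
$l{\left(7,0 \right)} D 78 = \left(5 + 0\right) 69 \cdot 78 = 5 \cdot 69 \cdot 78 = 345 \cdot 78 = 26910$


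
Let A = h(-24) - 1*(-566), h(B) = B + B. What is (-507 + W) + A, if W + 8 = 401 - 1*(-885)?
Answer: 1289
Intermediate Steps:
h(B) = 2*B
W = 1278 (W = -8 + (401 - 1*(-885)) = -8 + (401 + 885) = -8 + 1286 = 1278)
A = 518 (A = 2*(-24) - 1*(-566) = -48 + 566 = 518)
(-507 + W) + A = (-507 + 1278) + 518 = 771 + 518 = 1289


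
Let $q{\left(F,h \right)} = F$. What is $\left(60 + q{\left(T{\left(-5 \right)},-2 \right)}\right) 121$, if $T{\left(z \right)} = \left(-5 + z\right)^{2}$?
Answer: $19360$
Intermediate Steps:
$\left(60 + q{\left(T{\left(-5 \right)},-2 \right)}\right) 121 = \left(60 + \left(-5 - 5\right)^{2}\right) 121 = \left(60 + \left(-10\right)^{2}\right) 121 = \left(60 + 100\right) 121 = 160 \cdot 121 = 19360$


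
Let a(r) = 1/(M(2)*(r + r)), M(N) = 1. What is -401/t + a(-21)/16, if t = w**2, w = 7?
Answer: -38503/4704 ≈ -8.1852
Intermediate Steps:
a(r) = 1/(2*r) (a(r) = 1/(1*(r + r)) = 1/(1*(2*r)) = 1/(2*r))
t = 49 (t = 7**2 = 49)
-401/t + a(-21)/16 = -401/49 + ((1/2)/(-21))/16 = -401*1/49 + ((1/2)*(-1/21))*(1/16) = -401/49 - 1/42*1/16 = -401/49 - 1/672 = -38503/4704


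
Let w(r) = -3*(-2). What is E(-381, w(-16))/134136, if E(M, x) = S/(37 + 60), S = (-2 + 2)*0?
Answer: 0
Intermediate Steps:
S = 0 (S = 0*0 = 0)
w(r) = 6
E(M, x) = 0 (E(M, x) = 0/(37 + 60) = 0/97 = 0*(1/97) = 0)
E(-381, w(-16))/134136 = 0/134136 = 0*(1/134136) = 0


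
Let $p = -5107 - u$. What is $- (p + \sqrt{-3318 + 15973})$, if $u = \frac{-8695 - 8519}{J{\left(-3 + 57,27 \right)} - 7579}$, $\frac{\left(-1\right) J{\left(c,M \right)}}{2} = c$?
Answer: $\frac{39274723}{7687} - \sqrt{12655} \approx 4996.7$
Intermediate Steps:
$J{\left(c,M \right)} = - 2 c$
$u = \frac{17214}{7687}$ ($u = \frac{-8695 - 8519}{- 2 \left(-3 + 57\right) - 7579} = - \frac{17214}{\left(-2\right) 54 - 7579} = - \frac{17214}{-108 - 7579} = - \frac{17214}{-7687} = \left(-17214\right) \left(- \frac{1}{7687}\right) = \frac{17214}{7687} \approx 2.2394$)
$p = - \frac{39274723}{7687}$ ($p = -5107 - \frac{17214}{7687} = - \frac{39274723}{7687} \approx -5109.2$)
$- (p + \sqrt{-3318 + 15973}) = - (- \frac{39274723}{7687} + \sqrt{-3318 + 15973}) = - (- \frac{39274723}{7687} + \sqrt{12655}) = \frac{39274723}{7687} - \sqrt{12655}$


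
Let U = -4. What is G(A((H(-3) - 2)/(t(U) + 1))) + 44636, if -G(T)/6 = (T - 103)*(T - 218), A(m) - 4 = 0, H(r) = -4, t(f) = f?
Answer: -82480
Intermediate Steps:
A(m) = 4 (A(m) = 4 + 0 = 4)
G(T) = -6*(-218 + T)*(-103 + T) (G(T) = -6*(T - 103)*(T - 218) = -6*(-103 + T)*(-218 + T) = -6*(-218 + T)*(-103 + T))
G(A((H(-3) - 2)/(t(U) + 1))) + 44636 = (-134724 - 6*4**2 + 1926*4) + 44636 = (-134724 - 6*16 + 7704) + 44636 = (-134724 - 96 + 7704) + 44636 = -127116 + 44636 = -82480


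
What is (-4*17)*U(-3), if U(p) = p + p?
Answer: 408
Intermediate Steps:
U(p) = 2*p
(-4*17)*U(-3) = (-4*17)*(2*(-3)) = -68*(-6) = 408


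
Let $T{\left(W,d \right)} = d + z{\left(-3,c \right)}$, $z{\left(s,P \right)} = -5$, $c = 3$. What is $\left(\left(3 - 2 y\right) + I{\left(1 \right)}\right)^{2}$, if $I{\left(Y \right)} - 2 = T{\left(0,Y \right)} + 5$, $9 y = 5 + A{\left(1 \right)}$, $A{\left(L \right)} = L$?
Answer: $\frac{196}{9} \approx 21.778$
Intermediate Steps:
$T{\left(W,d \right)} = -5 + d$ ($T{\left(W,d \right)} = d - 5 = -5 + d$)
$y = \frac{2}{3}$ ($y = \frac{5 + 1}{9} = \frac{1}{9} \cdot 6 = \frac{2}{3} \approx 0.66667$)
$I{\left(Y \right)} = 2 + Y$ ($I{\left(Y \right)} = 2 + \left(\left(-5 + Y\right) + 5\right) = 2 + Y$)
$\left(\left(3 - 2 y\right) + I{\left(1 \right)}\right)^{2} = \left(\left(3 - \frac{4}{3}\right) + \left(2 + 1\right)\right)^{2} = \left(\left(3 - \frac{4}{3}\right) + 3\right)^{2} = \left(\frac{5}{3} + 3\right)^{2} = \left(\frac{14}{3}\right)^{2} = \frac{196}{9}$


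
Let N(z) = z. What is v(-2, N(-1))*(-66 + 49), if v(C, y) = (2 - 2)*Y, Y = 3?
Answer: 0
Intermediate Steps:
v(C, y) = 0 (v(C, y) = (2 - 2)*3 = 0*3 = 0)
v(-2, N(-1))*(-66 + 49) = 0*(-66 + 49) = 0*(-17) = 0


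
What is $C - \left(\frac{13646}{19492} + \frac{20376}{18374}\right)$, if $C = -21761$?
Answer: $- \frac{1948565795171}{89536502} \approx -21763.0$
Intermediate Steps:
$C - \left(\frac{13646}{19492} + \frac{20376}{18374}\right) = -21761 - \left(\frac{13646}{19492} + \frac{20376}{18374}\right) = -21761 - \left(13646 \cdot \frac{1}{19492} + 20376 \cdot \frac{1}{18374}\right) = -21761 - \left(\frac{6823}{9746} + \frac{10188}{9187}\right) = -21761 - \frac{161975149}{89536502} = - \frac{1948565795171}{89536502}$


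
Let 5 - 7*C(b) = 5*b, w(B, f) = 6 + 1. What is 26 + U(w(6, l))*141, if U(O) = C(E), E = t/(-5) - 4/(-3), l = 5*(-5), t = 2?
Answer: 229/7 ≈ 32.714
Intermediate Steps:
l = -25
w(B, f) = 7
E = 14/15 (E = 2/(-5) - 4/(-3) = 2*(-⅕) - 4*(-⅓) = -⅖ + 4/3 = 14/15 ≈ 0.93333)
C(b) = 5/7 - 5*b/7
U(O) = 1/21 (U(O) = 5/7 - 5/7*14/15 = 5/7 - ⅔ = 1/21)
26 + U(w(6, l))*141 = 26 + (1/21)*141 = 26 + 47/7 = 229/7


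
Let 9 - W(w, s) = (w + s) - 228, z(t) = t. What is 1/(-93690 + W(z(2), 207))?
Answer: -1/93662 ≈ -1.0677e-5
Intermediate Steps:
W(w, s) = 237 - s - w (W(w, s) = 9 - ((w + s) - 228) = 9 - ((s + w) - 228) = 9 - (-228 + s + w) = 9 + (228 - s - w) = 237 - s - w)
1/(-93690 + W(z(2), 207)) = 1/(-93690 + (237 - 1*207 - 1*2)) = 1/(-93690 + (237 - 207 - 2)) = 1/(-93690 + 28) = 1/(-93662) = -1/93662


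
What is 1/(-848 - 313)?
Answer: -1/1161 ≈ -0.00086133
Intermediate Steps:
1/(-848 - 313) = 1/(-1161) = -1/1161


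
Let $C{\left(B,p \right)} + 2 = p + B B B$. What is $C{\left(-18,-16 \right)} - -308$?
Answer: $-5542$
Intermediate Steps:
$C{\left(B,p \right)} = -2 + p + B^{3}$ ($C{\left(B,p \right)} = -2 + \left(p + B B B\right) = -2 + \left(p + B^{2} B\right) = -2 + \left(p + B^{3}\right) = -2 + p + B^{3}$)
$C{\left(-18,-16 \right)} - -308 = \left(-2 - 16 + \left(-18\right)^{3}\right) - -308 = \left(-2 - 16 - 5832\right) + 308 = -5850 + 308 = -5542$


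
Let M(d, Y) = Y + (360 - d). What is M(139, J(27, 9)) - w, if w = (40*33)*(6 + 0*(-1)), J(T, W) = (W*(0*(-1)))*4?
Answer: -7699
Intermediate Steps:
J(T, W) = 0 (J(T, W) = (W*0)*4 = 0*4 = 0)
M(d, Y) = 360 + Y - d
w = 7920 (w = 1320*(6 + 0) = 1320*6 = 7920)
M(139, J(27, 9)) - w = (360 + 0 - 1*139) - 1*7920 = (360 + 0 - 139) - 7920 = 221 - 7920 = -7699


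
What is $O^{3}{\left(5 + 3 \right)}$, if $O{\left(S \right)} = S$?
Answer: $512$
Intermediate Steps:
$O^{3}{\left(5 + 3 \right)} = \left(5 + 3\right)^{3} = 8^{3} = 512$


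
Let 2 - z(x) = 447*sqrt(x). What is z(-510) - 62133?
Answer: -62131 - 447*I*sqrt(510) ≈ -62131.0 - 10095.0*I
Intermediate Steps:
z(x) = 2 - 447*sqrt(x)
z(-510) - 62133 = (2 - 447*I*sqrt(510)) - 62133 = -62131 - 447*I*sqrt(510)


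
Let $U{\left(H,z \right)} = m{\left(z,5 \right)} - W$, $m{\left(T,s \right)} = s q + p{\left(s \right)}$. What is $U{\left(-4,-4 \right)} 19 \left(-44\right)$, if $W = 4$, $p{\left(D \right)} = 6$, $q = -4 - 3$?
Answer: $27588$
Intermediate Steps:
$q = -7$
$m{\left(T,s \right)} = 6 - 7 s$ ($m{\left(T,s \right)} = s \left(-7\right) + 6 = - 7 s + 6 = 6 - 7 s$)
$U{\left(H,z \right)} = -33$ ($U{\left(H,z \right)} = \left(6 - 35\right) - 4 = -29 - 4 = -33$)
$U{\left(-4,-4 \right)} 19 \left(-44\right) = \left(-33\right) 19 \left(-44\right) = \left(-627\right) \left(-44\right) = 27588$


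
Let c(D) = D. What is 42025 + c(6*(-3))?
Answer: 42007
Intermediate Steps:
42025 + c(6*(-3)) = 42025 + 6*(-3) = 42025 - 18 = 42007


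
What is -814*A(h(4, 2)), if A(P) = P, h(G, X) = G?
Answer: -3256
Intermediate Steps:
-814*A(h(4, 2)) = -814*4 = -3256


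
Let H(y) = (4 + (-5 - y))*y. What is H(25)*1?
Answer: -650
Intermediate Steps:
H(y) = y*(-1 - y) (H(y) = (-1 - y)*y = y*(-1 - y))
H(25)*1 = -1*25*(1 + 25)*1 = -1*25*26*1 = -650*1 = -650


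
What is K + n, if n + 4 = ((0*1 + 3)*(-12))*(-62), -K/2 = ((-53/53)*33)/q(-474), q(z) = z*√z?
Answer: 2228 + 11*I*√474/37446 ≈ 2228.0 + 0.0063955*I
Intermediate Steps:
q(z) = z^(3/2)
K = 11*I*√474/37446 (K = -2*(-53/53)*33/((-474)^(3/2)) = -2*((1/53)*(-53))*33/((-474*I*√474)) = -2*(-1*33)*I*√474/224676 = -(-66)*I*√474/224676 = -(-11)*I*√474/37446 = 11*I*√474/37446 ≈ 0.0063955*I)
n = 2228 (n = -4 + ((0*1 + 3)*(-12))*(-62) = -4 + ((0 + 3)*(-12))*(-62) = -4 + (3*(-12))*(-62) = -4 - 36*(-62) = -4 + 2232 = 2228)
K + n = 11*I*√474/37446 + 2228 = 2228 + 11*I*√474/37446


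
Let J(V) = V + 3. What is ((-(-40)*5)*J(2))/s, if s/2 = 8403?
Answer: 500/8403 ≈ 0.059503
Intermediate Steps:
s = 16806 (s = 2*8403 = 16806)
J(V) = 3 + V
((-(-40)*5)*J(2))/s = ((-(-40)*5)*(3 + 2))/16806 = (-5*(-40)*5)*(1/16806) = (200*5)*(1/16806) = 1000*(1/16806) = 500/8403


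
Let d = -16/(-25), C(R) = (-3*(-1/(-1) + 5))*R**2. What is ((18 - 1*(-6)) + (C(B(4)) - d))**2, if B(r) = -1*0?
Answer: 341056/625 ≈ 545.69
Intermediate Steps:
B(r) = 0
C(R) = -18*R**2 (C(R) = (-3*(-1*(-1) + 5))*R**2 = (-3*(1 + 5))*R**2 = (-3*6)*R**2 = -18*R**2)
d = 16/25 (d = -16*(-1/25) = 16/25 ≈ 0.64000)
((18 - 1*(-6)) + (C(B(4)) - d))**2 = ((18 - 1*(-6)) + (-18*0**2 - 1*16/25))**2 = ((18 + 6) + (-18*0 - 16/25))**2 = (24 + (0 - 16/25))**2 = (24 - 16/25)**2 = (584/25)**2 = 341056/625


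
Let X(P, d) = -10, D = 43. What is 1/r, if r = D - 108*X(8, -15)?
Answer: 1/1123 ≈ 0.00089047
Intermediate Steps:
r = 1123 (r = 43 - 108*(-10) = 43 + 1080 = 1123)
1/r = 1/1123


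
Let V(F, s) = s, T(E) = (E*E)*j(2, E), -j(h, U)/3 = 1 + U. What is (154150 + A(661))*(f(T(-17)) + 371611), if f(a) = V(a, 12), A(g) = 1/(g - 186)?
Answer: 27210700960373/475 ≈ 5.7286e+10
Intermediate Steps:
j(h, U) = -3 - 3*U (j(h, U) = -3*(1 + U) = -3 - 3*U)
T(E) = E²*(-3 - 3*E) (T(E) = (E*E)*(-3 - 3*E) = E²*(-3 - 3*E))
A(g) = 1/(-186 + g)
f(a) = 12
(154150 + A(661))*(f(T(-17)) + 371611) = (154150 + 1/(-186 + 661))*(12 + 371611) = (154150 + 1/475)*371623 = (73221251/475)*371623 = 27210700960373/475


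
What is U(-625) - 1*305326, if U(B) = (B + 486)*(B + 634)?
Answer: -306577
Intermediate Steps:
U(B) = (486 + B)*(634 + B)
U(-625) - 1*305326 = (308124 + (-625)**2 + 1120*(-625)) - 1*305326 = (308124 + 390625 - 700000) - 305326 = -1251 - 305326 = -306577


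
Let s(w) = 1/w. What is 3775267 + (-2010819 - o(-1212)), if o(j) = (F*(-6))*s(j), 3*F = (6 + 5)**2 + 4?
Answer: 1069255363/606 ≈ 1.7644e+6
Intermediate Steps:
F = 125/3 (F = ((6 + 5)**2 + 4)/3 = (11**2 + 4)/3 = (121 + 4)/3 = (1/3)*125 = 125/3 ≈ 41.667)
o(j) = -250/j (o(j) = ((125/3)*(-6))/j = -250/j)
3775267 + (-2010819 - o(-1212)) = 3775267 + (-2010819 - (-250)/(-1212)) = 3775267 + (-2010819 - (-250)*(-1)/1212) = 3775267 + (-2010819 - 1*125/606) = 3775267 + (-2010819 - 125/606) = 3775267 - 1218556439/606 = 1069255363/606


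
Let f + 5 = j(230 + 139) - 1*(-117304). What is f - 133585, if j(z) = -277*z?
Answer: -118499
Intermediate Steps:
f = 15086 (f = -5 + (-277*(230 + 139) - 1*(-117304)) = -5 + (-277*369 + 117304) = -5 + (-102213 + 117304) = -5 + 15091 = 15086)
f - 133585 = 15086 - 133585 = -118499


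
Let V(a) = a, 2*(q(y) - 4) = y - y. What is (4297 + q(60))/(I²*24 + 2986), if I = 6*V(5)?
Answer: 4301/24586 ≈ 0.17494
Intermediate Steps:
q(y) = 4 (q(y) = 4 + (y - y)/2 = 4 + (½)*0 = 4 + 0 = 4)
I = 30 (I = 6*5 = 30)
(4297 + q(60))/(I²*24 + 2986) = (4297 + 4)/(30²*24 + 2986) = 4301/(900*24 + 2986) = 4301/(21600 + 2986) = 4301/24586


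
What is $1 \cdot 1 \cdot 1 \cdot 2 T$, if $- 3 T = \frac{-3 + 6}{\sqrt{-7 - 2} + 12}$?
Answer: $- \frac{8}{51} + \frac{2 i}{51} \approx -0.15686 + 0.039216 i$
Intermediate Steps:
$T = - \frac{12 - 3 i}{153}$ ($T = - \frac{\left(-3 + 6\right) \frac{1}{\sqrt{-7 - 2} + 12}}{3} = - \frac{3 \frac{1}{\sqrt{-7 - 2} + 12}}{3} = - \frac{3 \frac{1}{\sqrt{-9} + 12}}{3} = - \frac{3 \frac{1}{3 i + 12}}{3} = - \frac{3 \frac{1}{12 + 3 i}}{3} = - \frac{3 \frac{12 - 3 i}{153}}{3} = - \frac{\frac{1}{51} \left(12 - 3 i\right)}{3} = - \frac{12 - 3 i}{153} \approx -0.078431 + 0.019608 i$)
$1 \cdot 1 \cdot 1 \cdot 2 T = 1 \cdot 1 \cdot 1 \cdot 2 \left(- \frac{4}{51} + \frac{i}{51}\right) = 1 \cdot 2 \left(- \frac{4}{51} + \frac{i}{51}\right) = 2 \left(- \frac{4}{51} + \frac{i}{51}\right) = - \frac{8}{51} + \frac{2 i}{51}$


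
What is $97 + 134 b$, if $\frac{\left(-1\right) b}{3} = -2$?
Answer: $901$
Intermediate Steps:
$b = 6$ ($b = \left(-3\right) \left(-2\right) = 6$)
$97 + 134 b = 97 + 134 \cdot 6 = 97 + 804 = 901$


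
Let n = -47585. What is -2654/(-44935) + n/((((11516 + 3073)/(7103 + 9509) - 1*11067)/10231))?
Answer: 3825355527192538/86951786295 ≈ 43994.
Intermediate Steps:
-2654/(-44935) + n/((((11516 + 3073)/(7103 + 9509) - 1*11067)/10231)) = -2654/(-44935) - 47585*10231/((11516 + 3073)/(7103 + 9509) - 1*11067) = -2654*(-1/44935) - 47585*10231/(14589/16612 - 11067) = 2654/44935 - 47585*10231/(14589*(1/16612) - 11067) = 2654/44935 - 47585*10231/(14589/16612 - 11067) = 2654/44935 - 47585/((-183830415/16612*1/10231)) = 2654/44935 - 47585/(-183830415/169957372) = 2654/44935 - 47585*(-169957372/183830415) = 2654/44935 + 1617484309324/36766083 = 3825355527192538/86951786295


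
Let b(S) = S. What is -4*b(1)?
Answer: -4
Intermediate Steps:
-4*b(1) = -4*1 = -4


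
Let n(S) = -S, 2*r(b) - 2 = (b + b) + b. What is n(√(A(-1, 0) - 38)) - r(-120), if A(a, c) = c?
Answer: 179 - I*√38 ≈ 179.0 - 6.1644*I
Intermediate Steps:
r(b) = 1 + 3*b/2 (r(b) = 1 + ((b + b) + b)/2 = 1 + (2*b + b)/2 = 1 + (3*b)/2 = 1 + 3*b/2)
n(√(A(-1, 0) - 38)) - r(-120) = -√(0 - 38) - (1 + (3/2)*(-120)) = -√(-38) - (1 - 180) = -I*√38 - 1*(-179) = -I*√38 + 179 = 179 - I*√38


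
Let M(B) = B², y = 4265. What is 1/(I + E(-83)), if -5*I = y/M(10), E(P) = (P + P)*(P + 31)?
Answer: 100/862347 ≈ 0.00011596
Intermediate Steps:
E(P) = 2*P*(31 + P) (E(P) = (2*P)*(31 + P) = 2*P*(31 + P))
I = -853/100 (I = -853/(10²) = -853/100 ≈ -8.5300)
1/(I + E(-83)) = 1/(-853/100 + 2*(-83)*(31 - 83)) = 1/(-853/100 + 2*(-83)*(-52)) = 1/(-853/100 + 8632) = 1/(862347/100) = 100/862347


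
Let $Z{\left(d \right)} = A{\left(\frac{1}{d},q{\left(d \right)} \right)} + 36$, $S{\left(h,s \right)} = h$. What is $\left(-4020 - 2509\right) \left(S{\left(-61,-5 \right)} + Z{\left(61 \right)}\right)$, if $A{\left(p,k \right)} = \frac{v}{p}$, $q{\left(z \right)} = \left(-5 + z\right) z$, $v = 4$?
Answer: $-1429851$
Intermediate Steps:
$q{\left(z \right)} = z \left(-5 + z\right)$
$A{\left(p,k \right)} = \frac{4}{p}$
$Z{\left(d \right)} = 36 + 4 d$ ($Z{\left(d \right)} = \frac{4}{\frac{1}{d}} + 36 = 4 d + 36 = 36 + 4 d$)
$\left(-4020 - 2509\right) \left(S{\left(-61,-5 \right)} + Z{\left(61 \right)}\right) = \left(-4020 - 2509\right) \left(-61 + \left(36 + 4 \cdot 61\right)\right) = - 6529 \left(-61 + \left(36 + 244\right)\right) = - 6529 \left(-61 + 280\right) = \left(-6529\right) 219 = -1429851$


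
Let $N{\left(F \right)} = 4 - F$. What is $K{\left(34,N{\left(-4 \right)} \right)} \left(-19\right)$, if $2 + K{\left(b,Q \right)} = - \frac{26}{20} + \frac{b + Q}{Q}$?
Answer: $- \frac{741}{20} \approx -37.05$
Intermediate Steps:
$K{\left(b,Q \right)} = - \frac{33}{10} + \frac{Q + b}{Q}$ ($K{\left(b,Q \right)} = -2 + \left(- \frac{26}{20} + \frac{b + Q}{Q}\right) = -2 + \left(\left(-26\right) \frac{1}{20} + \frac{Q + b}{Q}\right) = -2 - \left(\frac{13}{10} - \frac{Q + b}{Q}\right) = - \frac{33}{10} + \frac{Q + b}{Q}$)
$K{\left(34,N{\left(-4 \right)} \right)} \left(-19\right) = \left(- \frac{23}{10} + \frac{34}{4 - -4}\right) \left(-19\right) = \left(- \frac{23}{10} + \frac{34}{4 + 4}\right) \left(-19\right) = \left(- \frac{23}{10} + \frac{34}{8}\right) \left(-19\right) = \left(- \frac{23}{10} + 34 \cdot \frac{1}{8}\right) \left(-19\right) = \left(- \frac{23}{10} + \frac{17}{4}\right) \left(-19\right) = \frac{39}{20} \left(-19\right) = - \frac{741}{20}$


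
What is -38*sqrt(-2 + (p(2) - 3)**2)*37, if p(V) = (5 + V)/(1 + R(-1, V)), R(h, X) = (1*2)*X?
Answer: -1406*sqrt(14)/5 ≈ -1052.2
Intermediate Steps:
R(h, X) = 2*X
p(V) = (5 + V)/(1 + 2*V)
-38*sqrt(-2 + (p(2) - 3)**2)*37 = -38*sqrt(-2 + ((5 + 2)/(1 + 2*2) - 3)**2)*37 = -38*sqrt(-2 + (7/(1 + 4) - 3)**2)*37 = -38*sqrt(-2 + (7/5 - 3)**2)*37 = -38*sqrt(-2 + (-8/5)**2)*37 = -38*sqrt(-2 + 64/25)*37 = -38*sqrt(14)/5*37 = -1406*sqrt(14)/5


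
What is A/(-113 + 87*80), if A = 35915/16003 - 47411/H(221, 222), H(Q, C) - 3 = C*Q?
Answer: 1003451242/5376176724165 ≈ 0.00018665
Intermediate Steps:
H(Q, C) = 3 + C*Q
A = 1003451242/785187195 (A = 35915/16003 - 47411/(3 + 222*221) = 35915*(1/16003) - 47411/(3 + 49062) = 35915/16003 - 47411/49065 = 1003451242/785187195 ≈ 1.2780)
A/(-113 + 87*80) = 1003451242/(785187195*(-113 + 87*80)) = 1003451242/(785187195*(-113 + 6960)) = (1003451242/785187195)/6847 = (1003451242/785187195)*(1/6847) = 1003451242/5376176724165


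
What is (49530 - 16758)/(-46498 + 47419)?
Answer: 10924/307 ≈ 35.583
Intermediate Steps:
(49530 - 16758)/(-46498 + 47419) = 32772/921 = 32772*(1/921) = 10924/307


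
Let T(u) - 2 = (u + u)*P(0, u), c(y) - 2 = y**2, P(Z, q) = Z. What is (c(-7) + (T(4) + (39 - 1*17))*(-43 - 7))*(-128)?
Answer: 147072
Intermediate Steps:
c(y) = 2 + y**2
T(u) = 2 (T(u) = 2 + (u + u)*0 = 2 + (2*u)*0 = 2 + 0 = 2)
(c(-7) + (T(4) + (39 - 1*17))*(-43 - 7))*(-128) = ((2 + (-7)**2) + (2 + (39 - 1*17))*(-43 - 7))*(-128) = ((2 + 49) + (2 + (39 - 17))*(-50))*(-128) = (51 + (2 + 22)*(-50))*(-128) = (51 + 24*(-50))*(-128) = (51 - 1200)*(-128) = -1149*(-128) = 147072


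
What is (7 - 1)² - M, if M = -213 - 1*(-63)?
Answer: 186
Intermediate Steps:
M = -150 (M = -213 + 63 = -150)
(7 - 1)² - M = (7 - 1)² - 1*(-150) = 6² + 150 = 36 + 150 = 186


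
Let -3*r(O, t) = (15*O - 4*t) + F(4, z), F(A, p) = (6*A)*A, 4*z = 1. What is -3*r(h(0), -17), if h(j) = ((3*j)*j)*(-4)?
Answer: 164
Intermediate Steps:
z = ¼ (z = (¼)*1 = ¼ ≈ 0.25000)
F(A, p) = 6*A²
h(j) = -12*j² (h(j) = (3*j²)*(-4) = -12*j²)
r(O, t) = -32 - 5*O + 4*t/3 (r(O, t) = -((15*O - 4*t) + 6*4²)/3 = -((-4*t + 15*O) + 6*16)/3 = -((-4*t + 15*O) + 96)/3 = -(96 - 4*t + 15*O)/3 = -32 - 5*O + 4*t/3)
-3*r(h(0), -17) = -3*(-32 - (-60)*0² + (4/3)*(-17)) = -3*(-32 - (-60)*0 - 68/3) = -3*(-32 - 5*0 - 68/3) = -3*(-32 + 0 - 68/3) = -3*(-164/3) = 164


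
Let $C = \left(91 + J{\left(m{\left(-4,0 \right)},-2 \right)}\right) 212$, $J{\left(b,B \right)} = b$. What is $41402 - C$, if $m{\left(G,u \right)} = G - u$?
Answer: $22958$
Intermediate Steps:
$C = 18444$ ($C = \left(91 - 4\right) 212 = 87 \cdot 212 = 18444$)
$41402 - C = 41402 - 18444 = 22958$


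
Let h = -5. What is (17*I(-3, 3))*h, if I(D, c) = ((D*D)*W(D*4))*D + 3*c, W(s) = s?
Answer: -28305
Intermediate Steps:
I(D, c) = 3*c + 4*D**4 (I(D, c) = ((D*D)*(D*4))*D + 3*c = (D**2*(4*D))*D + 3*c = (4*D**3)*D + 3*c = 4*D**4 + 3*c = 3*c + 4*D**4)
(17*I(-3, 3))*h = (17*(3*3 + 4*(-3)**4))*(-5) = (17*(9 + 4*81))*(-5) = (17*(9 + 324))*(-5) = (17*333)*(-5) = 5661*(-5) = -28305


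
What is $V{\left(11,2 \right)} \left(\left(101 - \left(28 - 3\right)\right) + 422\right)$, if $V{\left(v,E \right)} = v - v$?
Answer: $0$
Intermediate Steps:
$V{\left(v,E \right)} = 0$
$V{\left(11,2 \right)} \left(\left(101 - \left(28 - 3\right)\right) + 422\right) = 0 \left(\left(101 - \left(28 - 3\right)\right) + 422\right) = 0 \left(\left(101 - 25\right) + 422\right) = 0 \left(76 + 422\right) = 0 \cdot 498 = 0$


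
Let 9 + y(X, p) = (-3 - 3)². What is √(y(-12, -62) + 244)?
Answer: √271 ≈ 16.462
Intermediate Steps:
y(X, p) = 27 (y(X, p) = -9 + (-3 - 3)² = -9 + (-6)² = -9 + 36 = 27)
√(y(-12, -62) + 244) = √(27 + 244) = √271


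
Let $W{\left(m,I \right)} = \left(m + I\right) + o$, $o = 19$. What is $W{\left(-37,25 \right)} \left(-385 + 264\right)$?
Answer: $-847$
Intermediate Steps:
$W{\left(m,I \right)} = 19 + I + m$ ($W{\left(m,I \right)} = \left(m + I\right) + 19 = \left(I + m\right) + 19 = 19 + I + m$)
$W{\left(-37,25 \right)} \left(-385 + 264\right) = \left(19 + 25 - 37\right) \left(-385 + 264\right) = 7 \left(-121\right) = -847$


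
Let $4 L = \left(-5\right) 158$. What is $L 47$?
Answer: $- \frac{18565}{2} \approx -9282.5$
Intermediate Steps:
$L = - \frac{395}{2}$ ($L = \frac{\left(-5\right) 158}{4} = \frac{1}{4} \left(-790\right) = - \frac{395}{2} \approx -197.5$)
$L 47 = \left(- \frac{395}{2}\right) 47 = - \frac{18565}{2}$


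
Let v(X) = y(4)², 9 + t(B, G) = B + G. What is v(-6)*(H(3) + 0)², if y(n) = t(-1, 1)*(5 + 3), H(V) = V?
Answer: 46656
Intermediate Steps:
t(B, G) = -9 + B + G (t(B, G) = -9 + (B + G) = -9 + B + G)
y(n) = -72 (y(n) = (-9 - 1 + 1)*(5 + 3) = -9*8 = -72)
v(X) = 5184 (v(X) = (-72)² = 5184)
v(-6)*(H(3) + 0)² = 5184*(3 + 0)² = 5184*3² = 5184*9 = 46656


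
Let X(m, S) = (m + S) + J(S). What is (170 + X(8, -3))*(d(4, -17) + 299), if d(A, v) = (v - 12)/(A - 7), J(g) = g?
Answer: 159272/3 ≈ 53091.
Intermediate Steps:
X(m, S) = m + 2*S (X(m, S) = (m + S) + S = (S + m) + S = m + 2*S)
d(A, v) = (-12 + v)/(-7 + A)
(170 + X(8, -3))*(d(4, -17) + 299) = (170 + (8 + 2*(-3)))*((-12 - 17)/(-7 + 4) + 299) = (170 + (8 - 6))*(-29/(-3) + 299) = (170 + 2)*(-⅓*(-29) + 299) = 172*(29/3 + 299) = 172*(926/3) = 159272/3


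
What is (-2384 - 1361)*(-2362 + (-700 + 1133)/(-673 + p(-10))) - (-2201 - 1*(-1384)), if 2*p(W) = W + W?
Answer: 6043785866/683 ≈ 8.8489e+6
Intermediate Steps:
p(W) = W (p(W) = (W + W)/2 = (2*W)/2 = W)
(-2384 - 1361)*(-2362 + (-700 + 1133)/(-673 + p(-10))) - (-2201 - 1*(-1384)) = (-2384 - 1361)*(-2362 + (-700 + 1133)/(-673 - 10)) - (-2201 - 1*(-1384)) = -3745*(-2362 + 433/(-683)) - (-2201 + 1384) = -3745*(-2362 + 433*(-1/683)) - 1*(-817) = -3745*(-2362 - 433/683) + 817 = -3745*(-1613679/683) + 817 = 6043227855/683 + 817 = 6043785866/683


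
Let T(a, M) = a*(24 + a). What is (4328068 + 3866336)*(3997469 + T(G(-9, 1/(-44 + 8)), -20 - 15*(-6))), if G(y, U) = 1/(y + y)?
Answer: 884435356698175/27 ≈ 3.2757e+13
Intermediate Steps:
G(y, U) = 1/(2*y)
(4328068 + 3866336)*(3997469 + T(G(-9, 1/(-44 + 8)), -20 - 15*(-6))) = (4328068 + 3866336)*(3997469 + ((½)/(-9))*(24 + (½)/(-9))) = 8194404*(3997469 + ((½)*(-⅑))*(24 + (½)*(-⅑))) = 8194404*(3997469 - (24 - 1/18)/18) = 8194404*(3997469 - 1/18*431/18) = 8194404*(3997469 - 431/324) = 8194404*(1295179525/324) = 884435356698175/27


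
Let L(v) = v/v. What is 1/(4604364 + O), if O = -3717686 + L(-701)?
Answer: 1/886679 ≈ 1.1278e-6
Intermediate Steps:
L(v) = 1
O = -3717685 (O = -3717686 + 1 = -3717685)
1/(4604364 + O) = 1/(4604364 - 3717685) = 1/886679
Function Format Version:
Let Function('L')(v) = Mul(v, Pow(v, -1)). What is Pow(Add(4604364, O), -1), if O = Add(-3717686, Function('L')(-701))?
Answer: Rational(1, 886679) ≈ 1.1278e-6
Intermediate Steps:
Function('L')(v) = 1
O = -3717685 (O = Add(-3717686, 1) = -3717685)
Pow(Add(4604364, O), -1) = Pow(Add(4604364, -3717685), -1) = Pow(886679, -1) = Rational(1, 886679)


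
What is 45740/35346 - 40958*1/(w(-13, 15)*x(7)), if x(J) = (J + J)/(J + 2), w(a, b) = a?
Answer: 3259409473/1608243 ≈ 2026.7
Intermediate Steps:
x(J) = 2*J/(2 + J) (x(J) = (2*J)/(2 + J) = 2*J/(2 + J))
45740/35346 - 40958*1/(w(-13, 15)*x(7)) = 45740/35346 - 40958/((2*7/(2 + 7))*(-13)) = 45740*(1/35346) - 40958/((2*7/9)*(-13)) = 22870/17673 - 40958/((2*7*(⅑))*(-13)) = 22870/17673 - 40958/((14/9)*(-13)) = 22870/17673 - 40958/(-182/9) = 22870/17673 - 40958*(-9/182) = 22870/17673 + 184311/91 = 3259409473/1608243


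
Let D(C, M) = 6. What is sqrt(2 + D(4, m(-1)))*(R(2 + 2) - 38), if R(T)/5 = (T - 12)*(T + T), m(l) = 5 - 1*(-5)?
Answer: -716*sqrt(2) ≈ -1012.6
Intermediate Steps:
m(l) = 10 (m(l) = 5 + 5 = 10)
R(T) = 10*T*(-12 + T) (R(T) = 5*((T - 12)*(T + T)) = 5*((-12 + T)*(2*T)) = 5*(2*T*(-12 + T)) = 10*T*(-12 + T))
sqrt(2 + D(4, m(-1)))*(R(2 + 2) - 38) = sqrt(2 + 6)*(10*(2 + 2)*(-12 + (2 + 2)) - 38) = sqrt(8)*(10*4*(-12 + 4) - 38) = (2*sqrt(2))*(10*4*(-8) - 38) = (2*sqrt(2))*(-320 - 38) = (2*sqrt(2))*(-358) = -716*sqrt(2)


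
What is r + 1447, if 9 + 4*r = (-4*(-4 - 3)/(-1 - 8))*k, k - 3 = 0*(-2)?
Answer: 17309/12 ≈ 1442.4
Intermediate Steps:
k = 3 (k = 3 + 0*(-2) = 3 + 0 = 3)
r = -55/12 (r = -9/4 + (-4*(-4 - 3)/(-1 - 8)*3)/4 = -9/4 + (-(-28)/(-9)*3)/4 = -9/4 + (-(-28)*(-1)/9*3)/4 = -9/4 + (-4*7/9*3)/4 = -9/4 + (-28/9*3)/4 = -9/4 + (¼)*(-28/3) = -9/4 - 7/3 = -55/12 ≈ -4.5833)
r + 1447 = -55/12 + 1447 = 17309/12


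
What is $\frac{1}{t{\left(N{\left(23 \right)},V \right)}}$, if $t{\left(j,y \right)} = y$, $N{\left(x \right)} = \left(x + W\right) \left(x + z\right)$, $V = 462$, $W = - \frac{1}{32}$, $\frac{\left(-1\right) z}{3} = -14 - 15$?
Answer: $\frac{1}{462} \approx 0.0021645$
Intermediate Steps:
$z = 87$ ($z = - 3 \left(-14 - 15\right) = \left(-3\right) \left(-29\right) = 87$)
$W = - \frac{1}{32}$ ($W = \left(-1\right) \frac{1}{32} = - \frac{1}{32} \approx -0.03125$)
$N{\left(x \right)} = \left(87 + x\right) \left(- \frac{1}{32} + x\right)$ ($N{\left(x \right)} = \left(x - \frac{1}{32}\right) \left(x + 87\right) = \left(- \frac{1}{32} + x\right) \left(87 + x\right) = \left(87 + x\right) \left(- \frac{1}{32} + x\right)$)
$\frac{1}{t{\left(N{\left(23 \right)},V \right)}} = \frac{1}{462}$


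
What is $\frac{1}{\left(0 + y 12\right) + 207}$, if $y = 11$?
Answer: $\frac{1}{339} \approx 0.0029499$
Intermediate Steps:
$\frac{1}{\left(0 + y 12\right) + 207} = \frac{1}{\left(0 + 11 \cdot 12\right) + 207} = \frac{1}{\left(0 + 132\right) + 207} = \frac{1}{132 + 207} = \frac{1}{339}$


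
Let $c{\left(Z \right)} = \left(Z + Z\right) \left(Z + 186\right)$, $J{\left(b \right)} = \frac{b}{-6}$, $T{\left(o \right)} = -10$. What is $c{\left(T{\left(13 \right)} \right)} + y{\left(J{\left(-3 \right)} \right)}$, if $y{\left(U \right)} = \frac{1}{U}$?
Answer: $-3518$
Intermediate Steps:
$J{\left(b \right)} = - \frac{b}{6}$ ($J{\left(b \right)} = b \left(- \frac{1}{6}\right) = - \frac{b}{6}$)
$c{\left(Z \right)} = 2 Z \left(186 + Z\right)$
$c{\left(T{\left(13 \right)} \right)} + y{\left(J{\left(-3 \right)} \right)} = 2 \left(-10\right) \left(186 - 10\right) + \frac{1}{\left(- \frac{1}{6}\right) \left(-3\right)} = 2 \left(-10\right) 176 + \frac{1}{\frac{1}{2}} = -3520 + 2 = -3518$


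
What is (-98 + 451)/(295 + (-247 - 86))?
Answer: -353/38 ≈ -9.2895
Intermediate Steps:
(-98 + 451)/(295 + (-247 - 86)) = 353/(295 - 333) = 353/(-38) = 353*(-1/38) = -353/38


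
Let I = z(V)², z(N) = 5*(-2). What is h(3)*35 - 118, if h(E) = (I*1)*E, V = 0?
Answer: 10382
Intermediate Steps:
z(N) = -10
I = 100 (I = (-10)² = 100)
h(E) = 100*E (h(E) = (100*1)*E = 100*E)
h(3)*35 - 118 = (100*3)*35 - 118 = 300*35 - 118 = 10500 - 118 = 10382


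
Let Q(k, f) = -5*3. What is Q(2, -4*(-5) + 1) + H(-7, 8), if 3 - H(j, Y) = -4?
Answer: -8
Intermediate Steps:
H(j, Y) = 7 (H(j, Y) = 3 - 1*(-4) = 3 + 4 = 7)
Q(k, f) = -15
Q(2, -4*(-5) + 1) + H(-7, 8) = -15 + 7 = -8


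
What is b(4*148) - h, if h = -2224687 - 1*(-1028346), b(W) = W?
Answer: 1196933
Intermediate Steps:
h = -1196341 (h = -2224687 + 1028346 = -1196341)
b(4*148) - h = 4*148 - 1*(-1196341) = 592 + 1196341 = 1196933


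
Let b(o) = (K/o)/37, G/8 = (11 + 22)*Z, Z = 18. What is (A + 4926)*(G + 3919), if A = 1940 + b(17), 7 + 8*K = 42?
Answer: 299580856237/5032 ≈ 5.9535e+7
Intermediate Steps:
K = 35/8 (K = -7/8 + (1/8)*42 = -7/8 + 21/4 = 35/8 ≈ 4.3750)
G = 4752 (G = 8*((11 + 22)*18) = 8*(33*18) = 8*594 = 4752)
b(o) = 35/(296*o) (b(o) = (35/(8*o))/37 = (35/(8*o))*(1/37) = 35/(296*o))
A = 9762115/5032 (A = 1940 + (35/296)/17 = 1940 + (35/296)*(1/17) = 1940 + 35/5032 = 9762115/5032 ≈ 1940.0)
(A + 4926)*(G + 3919) = (9762115/5032 + 4926)*(4752 + 3919) = (34549747/5032)*8671 = 299580856237/5032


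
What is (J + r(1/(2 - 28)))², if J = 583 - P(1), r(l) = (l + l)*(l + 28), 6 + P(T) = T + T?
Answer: 39076987041/114244 ≈ 3.4205e+5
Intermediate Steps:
P(T) = -6 + 2*T (P(T) = -6 + (T + T) = -6 + 2*T)
r(l) = 2*l*(28 + l) (r(l) = (2*l)*(28 + l) = 2*l*(28 + l))
J = 587 (J = 583 - (-6 + 2*1) = 583 - (-6 + 2) = 583 - 1*(-4) = 583 + 4 = 587)
(J + r(1/(2 - 28)))² = (587 + 2*(28 + 1/(2 - 28))/(2 - 28))² = (587 + 2*(28 + 1/(-26))/(-26))² = (587 + 2*(-1/26)*(28 - 1/26))² = (587 + 2*(-1/26)*(727/26))² = (587 - 727/338)² = (197679/338)² = 39076987041/114244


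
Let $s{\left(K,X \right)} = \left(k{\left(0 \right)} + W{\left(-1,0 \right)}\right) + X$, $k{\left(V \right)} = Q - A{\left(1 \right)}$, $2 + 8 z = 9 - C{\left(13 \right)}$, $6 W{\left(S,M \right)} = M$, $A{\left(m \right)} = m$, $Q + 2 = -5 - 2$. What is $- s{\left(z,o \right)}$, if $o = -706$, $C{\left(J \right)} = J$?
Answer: $716$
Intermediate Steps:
$Q = -9$ ($Q = -2 - 7 = -9$)
$W{\left(S,M \right)} = \frac{M}{6}$
$z = - \frac{3}{4}$ ($z = - \frac{1}{4} + \frac{9 - 13}{8} = - \frac{1}{4} + \frac{1}{8} \left(-4\right) = - \frac{1}{4} - \frac{1}{2} = - \frac{3}{4} \approx -0.75$)
$k{\left(V \right)} = -10$ ($k{\left(V \right)} = -9 - 1 = -10$)
$s{\left(K,X \right)} = -10 + X$ ($s{\left(K,X \right)} = \left(-10 + \frac{1}{6} \cdot 0\right) + X = \left(-10 + 0\right) + X = -10 + X$)
$- s{\left(z,o \right)} = - (-10 - 706) = \left(-1\right) \left(-716\right) = 716$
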